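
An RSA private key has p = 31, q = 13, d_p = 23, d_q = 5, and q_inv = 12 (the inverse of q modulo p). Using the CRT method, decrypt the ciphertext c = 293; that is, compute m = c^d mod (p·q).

297

m₁ = c^(d_p) mod p: c ≡ 14 (mod 31), and 14^23 mod 31 = 18.
m₂ = c^(d_q) mod q: c ≡ 7 (mod 13), and 7^5 mod 13 = 11.
h = q_inv·(m₁ − m₂) mod p = 12·(18 − 11) mod 31 = 22.
m = m₂ + h·q = 11 + 22·13 = 297.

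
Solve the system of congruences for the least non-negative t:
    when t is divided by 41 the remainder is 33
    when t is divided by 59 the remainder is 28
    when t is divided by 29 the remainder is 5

Combine the congruences pairwise.
From t ≡ 33 (mod 41) write t = 33 + 41s. Substituting into t ≡ 28 (mod 59) gives 41s ≡ 54 (mod 59), and since 41⁻¹ ≡ 36 (mod 59), s ≡ 56. Hence t ≡ 33 + 41·56 = 2329 (mod 2419).
From t ≡ 2329 (mod 2419) write t = 2329 + 2419s. Substituting into t ≡ 5 (mod 29) gives 2419s ≡ 25 (mod 29), and since 12⁻¹ ≡ 17 (mod 29), s ≡ 19. Hence t ≡ 2329 + 2419·19 = 48290 (mod 70151).

48290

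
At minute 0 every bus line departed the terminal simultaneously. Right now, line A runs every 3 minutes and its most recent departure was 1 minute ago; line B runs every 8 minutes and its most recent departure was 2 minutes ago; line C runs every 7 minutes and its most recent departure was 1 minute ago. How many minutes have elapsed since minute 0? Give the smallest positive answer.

The moduli are pairwise coprime; N = 3·8·7 = 168.
N/3 = 56; 56 ≡ 2 (mod 3); 2·2 ≡ 1, so inverse 2.
N/8 = 21; 21 ≡ 5 (mod 8); 5·5 ≡ 1, so inverse 5.
N/7 = 24; 24 ≡ 3 (mod 7); 3·5 ≡ 1, so inverse 5.
t ≡ 1·56·2 + 2·21·5 + 1·24·5 = 442.
442 mod 168 = 106.

106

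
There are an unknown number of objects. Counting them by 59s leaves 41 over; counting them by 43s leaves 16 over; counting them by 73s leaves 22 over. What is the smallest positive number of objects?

From N ≡ 41 (mod 59) write N = 41 + 59t. Substituting into N ≡ 16 (mod 43) gives 59t ≡ 18 (mod 43), and since 16⁻¹ ≡ 35 (mod 43), t ≡ 28. Hence N ≡ 41 + 59·28 = 1693 (mod 2537).
From N ≡ 1693 (mod 2537) write N = 1693 + 2537t. Substituting into N ≡ 22 (mod 73) gives 2537t ≡ 8 (mod 73), and since 55⁻¹ ≡ 4 (mod 73), t ≡ 32. Hence N ≡ 1693 + 2537·32 = 82877 (mod 185201).

82877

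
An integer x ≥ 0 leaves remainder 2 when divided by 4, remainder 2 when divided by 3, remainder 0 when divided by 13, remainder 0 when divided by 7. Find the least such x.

The moduli are pairwise coprime; N = 4·3·13·7 = 1092.
N/4 = 273; 273 ≡ 1 (mod 4), inverse 1.
N/3 = 364; 364 ≡ 1 (mod 3), inverse 1.
N/13 = 84; 84 ≡ 6 (mod 13); 6·11 ≡ 1, so inverse 11.
N/7 = 156; 156 ≡ 2 (mod 7); 2·4 ≡ 1, so inverse 4.
x ≡ 2·273·1 + 2·364·1 + 0·84·11 + 0·156·4 = 1274.
1274 mod 1092 = 182.

182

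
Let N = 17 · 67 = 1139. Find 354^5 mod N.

114

Mod 17: 354 ≡ 14; 14^5 ≡ 12 (mod 17).
Mod 67: 354 ≡ 19; 19^5 ≡ 47 (mod 67).
Combine by CRT: x ≡ 12 (mod 17), x ≡ 47 (mod 67) ⇒ x ≡ 114 (mod 1139).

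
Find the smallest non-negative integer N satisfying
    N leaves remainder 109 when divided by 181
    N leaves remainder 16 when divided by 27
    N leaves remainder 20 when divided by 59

Combine the congruences pairwise.
From N ≡ 109 (mod 181) write N = 109 + 181t. Substituting into N ≡ 16 (mod 27) gives 181t ≡ 15 (mod 27), and since 19⁻¹ ≡ 10 (mod 27), t ≡ 15. Hence N ≡ 109 + 181·15 = 2824 (mod 4887).
From N ≡ 2824 (mod 4887) write N = 2824 + 4887t. Substituting into N ≡ 20 (mod 59) gives 4887t ≡ 28 (mod 59), and since 49⁻¹ ≡ 53 (mod 59), t ≡ 9. Hence N ≡ 2824 + 4887·9 = 46807 (mod 288333).

46807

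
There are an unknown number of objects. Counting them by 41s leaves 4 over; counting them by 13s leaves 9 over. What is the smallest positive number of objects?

Combine the congruences pairwise.
From N ≡ 4 (mod 41) write N = 4 + 41t. Substituting into N ≡ 9 (mod 13) gives 41t ≡ 5 (mod 13), and since 2⁻¹ ≡ 7 (mod 13), t ≡ 9. Hence N ≡ 4 + 41·9 = 373 (mod 533).

373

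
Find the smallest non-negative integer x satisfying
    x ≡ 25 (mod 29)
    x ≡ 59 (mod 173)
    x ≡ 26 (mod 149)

The moduli are pairwise coprime; N = 29·173·149 = 747533.
N/29 = 25777; 25777 ≡ 25 (mod 29); 25·7 ≡ 1, so inverse 7.
N/173 = 4321; 4321 ≡ 169 (mod 173); 169·43 ≡ 1, so inverse 43.
N/149 = 5017; 5017 ≡ 100 (mod 149); 100·76 ≡ 1, so inverse 76.
x ≡ 25·25777·7 + 59·4321·43 + 26·5017·76 = 25386944.
25386944 mod 747533 = 718355.

718355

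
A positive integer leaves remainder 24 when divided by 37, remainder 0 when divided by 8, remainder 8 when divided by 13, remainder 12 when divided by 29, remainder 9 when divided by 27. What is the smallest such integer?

1347120

Combine the congruences pairwise.
From x ≡ 24 (mod 37) write x = 24 + 37t. Substituting into x ≡ 0 (mod 8) gives 37t ≡ 0 (mod 8), and since 5⁻¹ ≡ 5 (mod 8), t ≡ 0. Hence x ≡ 24 + 37·0 = 24 (mod 296).
From x ≡ 24 (mod 296) write x = 24 + 296t. Substituting into x ≡ 8 (mod 13) gives 296t ≡ 10 (mod 13), and since 10⁻¹ ≡ 4 (mod 13), t ≡ 1. Hence x ≡ 24 + 296·1 = 320 (mod 3848).
From x ≡ 320 (mod 3848) write x = 320 + 3848t. Substituting into x ≡ 12 (mod 29) gives 3848t ≡ 11 (mod 29), and since 20⁻¹ ≡ 16 (mod 29), t ≡ 2. Hence x ≡ 320 + 3848·2 = 8016 (mod 111592).
From x ≡ 8016 (mod 111592) write x = 8016 + 111592t. Substituting into x ≡ 9 (mod 27) gives 111592t ≡ 12 (mod 27), and since 1⁻¹ ≡ 1 (mod 27), t ≡ 12. Hence x ≡ 8016 + 111592·12 = 1347120 (mod 3012984).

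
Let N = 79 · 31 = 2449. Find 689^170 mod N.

Mod 79: 689 ≡ 57; by Fermat, exponent reduces to 170 mod 78 = 14; 57^14 ≡ 22 (mod 79).
Mod 31: 689 ≡ 7; by Fermat, exponent reduces to 170 mod 30 = 20; 7^20 ≡ 5 (mod 31).
Combine by CRT: x ≡ 22 (mod 79), x ≡ 5 (mod 31) ⇒ x ≡ 2392 (mod 2449).

2392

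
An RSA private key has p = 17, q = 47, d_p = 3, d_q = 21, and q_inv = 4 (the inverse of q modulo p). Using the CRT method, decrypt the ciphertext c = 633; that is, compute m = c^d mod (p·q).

574

m₁ = c^(d_p) mod p: c ≡ 4 (mod 17), and 4^3 mod 17 = 13.
m₂ = c^(d_q) mod q: c ≡ 22 (mod 47), and 22^21 mod 47 = 10.
h = q_inv·(m₁ − m₂) mod p = 4·(13 − 10) mod 17 = 12.
m = m₂ + h·q = 10 + 12·47 = 574.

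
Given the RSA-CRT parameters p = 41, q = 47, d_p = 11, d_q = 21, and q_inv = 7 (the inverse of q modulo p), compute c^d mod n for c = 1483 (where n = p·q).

m₁ = c^(d_p) mod p: c ≡ 7 (mod 41), and 7^11 mod 41 = 22.
m₂ = c^(d_q) mod q: c ≡ 26 (mod 47), and 26^21 mod 47 = 13.
h = q_inv·(m₁ − m₂) mod p = 7·(22 − 13) mod 41 = 22.
m = m₂ + h·q = 13 + 22·47 = 1047.

1047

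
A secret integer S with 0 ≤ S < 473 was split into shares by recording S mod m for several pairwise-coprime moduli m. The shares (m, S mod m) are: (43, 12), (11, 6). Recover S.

270

From S ≡ 12 (mod 43) write S = 12 + 43t. Substituting into S ≡ 6 (mod 11) gives 43t ≡ 5 (mod 11), and since 10⁻¹ ≡ 10 (mod 11), t ≡ 6. Hence S ≡ 12 + 43·6 = 270 (mod 473).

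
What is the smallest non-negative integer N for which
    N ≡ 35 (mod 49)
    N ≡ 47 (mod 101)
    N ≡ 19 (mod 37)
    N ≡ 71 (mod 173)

From N ≡ 35 (mod 49) write N = 35 + 49t. Substituting into N ≡ 47 (mod 101) gives 49t ≡ 12 (mod 101), and since 49⁻¹ ≡ 33 (mod 101), t ≡ 93. Hence N ≡ 35 + 49·93 = 4592 (mod 4949).
From N ≡ 4592 (mod 4949) write N = 4592 + 4949t. Substituting into N ≡ 19 (mod 37) gives 4949t ≡ 15 (mod 37), and since 28⁻¹ ≡ 4 (mod 37), t ≡ 23. Hence N ≡ 4592 + 4949·23 = 118419 (mod 183113).
From N ≡ 118419 (mod 183113) write N = 118419 + 183113t. Substituting into N ≡ 71 (mod 173) gives 183113t ≡ 157 (mod 173), and since 79⁻¹ ≡ 46 (mod 173), t ≡ 129. Hence N ≡ 118419 + 183113·129 = 23739996 (mod 31678549).

23739996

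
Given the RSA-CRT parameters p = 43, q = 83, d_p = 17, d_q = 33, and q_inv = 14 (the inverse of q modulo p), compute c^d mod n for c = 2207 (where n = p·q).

m₁ = c^(d_p) mod p: c ≡ 14 (mod 43), and 14^17 mod 43 = 38.
m₂ = c^(d_q) mod q: c ≡ 49 (mod 83), and 49^33 mod 83 = 70.
h = q_inv·(m₁ − m₂) mod p = 14·(38 − 70) mod 43 = 25.
m = m₂ + h·q = 70 + 25·83 = 2145.

2145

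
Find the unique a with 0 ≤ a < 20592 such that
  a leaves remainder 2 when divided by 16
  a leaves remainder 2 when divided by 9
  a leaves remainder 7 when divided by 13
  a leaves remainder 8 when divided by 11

The moduli are pairwise coprime; N = 16·9·13·11 = 20592.
N/16 = 1287; 1287 ≡ 7 (mod 16); 7·7 ≡ 1, so inverse 7.
N/9 = 2288; 2288 ≡ 2 (mod 9); 2·5 ≡ 1, so inverse 5.
N/13 = 1584; 1584 ≡ 11 (mod 13); 11·6 ≡ 1, so inverse 6.
N/11 = 1872; 1872 ≡ 2 (mod 11); 2·6 ≡ 1, so inverse 6.
a ≡ 2·1287·7 + 2·2288·5 + 7·1584·6 + 8·1872·6 = 197282.
197282 mod 20592 = 11954.

11954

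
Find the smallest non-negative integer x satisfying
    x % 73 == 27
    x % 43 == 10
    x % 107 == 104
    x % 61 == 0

The moduli are pairwise coprime; N = 73·43·107·61 = 20488253.
N/73 = 280661; 280661 ≡ 49 (mod 73); 49·3 ≡ 1, so inverse 3.
N/43 = 476471; 476471 ≡ 31 (mod 43); 31·25 ≡ 1, so inverse 25.
N/107 = 191479; 191479 ≡ 56 (mod 107); 56·86 ≡ 1, so inverse 86.
N/61 = 335873; 335873 ≡ 7 (mod 61); 7·35 ≡ 1, so inverse 35.
x ≡ 27·280661·3 + 10·476471·25 + 104·191479·86 + 0·335873·35 = 1854439467.
1854439467 mod 20488253 = 10496697.

10496697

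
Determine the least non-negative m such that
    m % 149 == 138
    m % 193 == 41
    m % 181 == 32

The moduli are pairwise coprime; N = 149·193·181 = 5205017.
N/149 = 34933; 34933 ≡ 67 (mod 149); 67·129 ≡ 1, so inverse 129.
N/193 = 26969; 26969 ≡ 142 (mod 193); 142·140 ≡ 1, so inverse 140.
N/181 = 28757; 28757 ≡ 159 (mod 181); 159·74 ≡ 1, so inverse 74.
m ≡ 138·34933·129 + 41·26969·140 + 32·28757·74 = 844775902.
844775902 mod 5205017 = 1563148.

1563148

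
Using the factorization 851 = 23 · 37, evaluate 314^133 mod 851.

61

Mod 23: 314 ≡ 15; by Fermat, exponent reduces to 133 mod 22 = 1; 15^1 ≡ 15 (mod 23).
Mod 37: 314 ≡ 18; by Fermat, exponent reduces to 133 mod 36 = 25; 18^25 ≡ 24 (mod 37).
Combine by CRT: x ≡ 15 (mod 23), x ≡ 24 (mod 37) ⇒ x ≡ 61 (mod 851).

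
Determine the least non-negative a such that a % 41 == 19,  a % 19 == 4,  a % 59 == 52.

The moduli are pairwise coprime; N = 41·19·59 = 45961.
N/41 = 1121; 1121 ≡ 14 (mod 41); 14·3 ≡ 1, so inverse 3.
N/19 = 2419; 2419 ≡ 6 (mod 19); 6·16 ≡ 1, so inverse 16.
N/59 = 779; 779 ≡ 12 (mod 59); 12·5 ≡ 1, so inverse 5.
a ≡ 19·1121·3 + 4·2419·16 + 52·779·5 = 421253.
421253 mod 45961 = 7604.

7604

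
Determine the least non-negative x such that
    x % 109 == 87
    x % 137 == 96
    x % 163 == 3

The moduli are pairwise coprime; N = 109·137·163 = 2434079.
N/109 = 22331; 22331 ≡ 95 (mod 109); 95·70 ≡ 1, so inverse 70.
N/137 = 17767; 17767 ≡ 94 (mod 137); 94·86 ≡ 1, so inverse 86.
N/163 = 14933; 14933 ≡ 100 (mod 163); 100·119 ≡ 1, so inverse 119.
x ≡ 87·22331·70 + 96·17767·86 + 3·14933·119 = 288011223.
288011223 mod 2434079 = 789901.

789901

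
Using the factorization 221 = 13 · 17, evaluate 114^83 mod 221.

147

Mod 13: 114 ≡ 10; by Fermat, exponent reduces to 83 mod 12 = 11; 10^11 ≡ 4 (mod 13).
Mod 17: 114 ≡ 12; by Fermat, exponent reduces to 83 mod 16 = 3; 12^3 ≡ 11 (mod 17).
Combine by CRT: x ≡ 4 (mod 13), x ≡ 11 (mod 17) ⇒ x ≡ 147 (mod 221).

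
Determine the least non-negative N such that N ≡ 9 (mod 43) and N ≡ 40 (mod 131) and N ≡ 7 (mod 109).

378237

The moduli are pairwise coprime; M = 43·131·109 = 613997.
M/43 = 14279; 14279 ≡ 3 (mod 43); 3·29 ≡ 1, so inverse 29.
M/131 = 4687; 4687 ≡ 102 (mod 131); 102·9 ≡ 1, so inverse 9.
M/109 = 5633; 5633 ≡ 74 (mod 109); 74·28 ≡ 1, so inverse 28.
N ≡ 9·14279·29 + 40·4687·9 + 7·5633·28 = 6518207.
6518207 mod 613997 = 378237.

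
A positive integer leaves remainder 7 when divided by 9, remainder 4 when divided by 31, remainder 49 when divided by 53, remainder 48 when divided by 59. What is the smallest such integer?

The moduli are pairwise coprime; N = 9·31·53·59 = 872433.
N/9 = 96937; 96937 ≡ 7 (mod 9); 7·4 ≡ 1, so inverse 4.
N/31 = 28143; 28143 ≡ 26 (mod 31); 26·6 ≡ 1, so inverse 6.
N/53 = 16461; 16461 ≡ 31 (mod 53); 31·12 ≡ 1, so inverse 12.
N/59 = 14787; 14787 ≡ 37 (mod 59); 37·8 ≡ 1, so inverse 8.
a ≡ 7·96937·4 + 4·28143·6 + 49·16461·12 + 48·14787·8 = 18746944.
18746944 mod 872433 = 425851.

425851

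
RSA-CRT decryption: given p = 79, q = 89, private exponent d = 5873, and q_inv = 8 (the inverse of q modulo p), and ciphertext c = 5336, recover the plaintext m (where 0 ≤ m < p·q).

5095

d_p = d mod (p−1) = 5873 mod 78 = 23; d_q = d mod (q−1) = 65.
m₁ = c^(d_p) mod p: c ≡ 43 (mod 79), and 43^23 mod 79 = 39.
m₂ = c^(d_q) mod q: c ≡ 85 (mod 89), and 85^65 mod 89 = 22.
h = q_inv·(m₁ − m₂) mod p = 8·(39 − 22) mod 79 = 57.
m = m₂ + h·q = 22 + 57·89 = 5095.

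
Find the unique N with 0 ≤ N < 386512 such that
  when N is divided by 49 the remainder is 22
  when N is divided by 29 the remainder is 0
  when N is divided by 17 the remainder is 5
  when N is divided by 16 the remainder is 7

The moduli are pairwise coprime; M = 49·29·17·16 = 386512.
M/49 = 7888; 7888 ≡ 48 (mod 49); 48·48 ≡ 1, so inverse 48.
M/29 = 13328; 13328 ≡ 17 (mod 29); 17·12 ≡ 1, so inverse 12.
M/17 = 22736; 22736 ≡ 7 (mod 17); 7·5 ≡ 1, so inverse 5.
M/16 = 24157; 24157 ≡ 13 (mod 16); 13·5 ≡ 1, so inverse 5.
N ≡ 22·7888·48 + 0·13328·12 + 5·22736·5 + 7·24157·5 = 9743623.
9743623 mod 386512 = 80823.

80823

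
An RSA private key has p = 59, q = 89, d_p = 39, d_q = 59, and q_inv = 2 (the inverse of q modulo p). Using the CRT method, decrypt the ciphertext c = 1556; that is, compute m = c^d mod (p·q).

m₁ = c^(d_p) mod p: c ≡ 22 (mod 59), and 22^39 mod 59 = 29.
m₂ = c^(d_q) mod q: c ≡ 43 (mod 89), and 43^59 mod 89 = 26.
h = q_inv·(m₁ − m₂) mod p = 2·(29 − 26) mod 59 = 6.
m = m₂ + h·q = 26 + 6·89 = 560.

560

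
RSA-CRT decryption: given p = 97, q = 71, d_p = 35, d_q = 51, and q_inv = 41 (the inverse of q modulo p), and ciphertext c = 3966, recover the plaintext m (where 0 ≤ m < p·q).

3393

m₁ = c^(d_p) mod p: c ≡ 86 (mod 97), and 86^35 mod 97 = 95.
m₂ = c^(d_q) mod q: c ≡ 61 (mod 71), and 61^51 mod 71 = 56.
h = q_inv·(m₁ − m₂) mod p = 41·(95 − 56) mod 97 = 47.
m = m₂ + h·q = 56 + 47·71 = 3393.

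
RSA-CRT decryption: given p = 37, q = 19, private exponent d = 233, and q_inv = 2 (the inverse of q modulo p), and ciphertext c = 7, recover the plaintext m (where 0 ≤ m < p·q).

d_p = d mod (p−1) = 233 mod 36 = 17; d_q = d mod (q−1) = 17.
m₁ = c^(d_p) mod p: c ≡ 7 (mod 37), and 7^17 mod 37 = 16.
m₂ = c^(d_q) mod q: c ≡ 7 (mod 19), and 7^17 mod 19 = 11.
h = q_inv·(m₁ − m₂) mod p = 2·(16 − 11) mod 37 = 10.
m = m₂ + h·q = 11 + 10·19 = 201.

201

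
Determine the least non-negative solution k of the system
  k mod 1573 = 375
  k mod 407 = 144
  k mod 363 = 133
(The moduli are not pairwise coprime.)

Combine the congruences pairwise.
gcd(1573, 407) = 11 and 11 | (144 − 375), so the pair is consistent; merging gives k ≡ 30262 (mod 58201), where 58201 = lcm(1573, 407).
gcd(58201, 363) = 121 and 121 | (133 − 30262), so the pair is consistent; merging gives k ≡ 30262 (mod 174603), where 174603 = lcm(58201, 363).
The solution is unique modulo lcm(1573, 407, 363) = 174603.

30262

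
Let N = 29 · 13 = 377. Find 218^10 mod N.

42

Mod 29: 218 ≡ 15; 15^10 ≡ 13 (mod 29).
Mod 13: 218 ≡ 10; 10^10 ≡ 3 (mod 13).
Combine by CRT: x ≡ 13 (mod 29), x ≡ 3 (mod 13) ⇒ x ≡ 42 (mod 377).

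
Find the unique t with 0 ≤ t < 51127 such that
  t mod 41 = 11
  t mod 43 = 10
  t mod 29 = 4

37936

The moduli are pairwise coprime; N = 41·43·29 = 51127.
N/41 = 1247; 1247 ≡ 17 (mod 41); 17·29 ≡ 1, so inverse 29.
N/43 = 1189; 1189 ≡ 28 (mod 43); 28·20 ≡ 1, so inverse 20.
N/29 = 1763; 1763 ≡ 23 (mod 29); 23·24 ≡ 1, so inverse 24.
t ≡ 11·1247·29 + 10·1189·20 + 4·1763·24 = 804841.
804841 mod 51127 = 37936.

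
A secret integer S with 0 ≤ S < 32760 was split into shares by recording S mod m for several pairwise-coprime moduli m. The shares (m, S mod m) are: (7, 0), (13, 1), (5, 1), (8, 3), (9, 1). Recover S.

From S ≡ 0 (mod 7) write S = 0 + 7t. Substituting into S ≡ 1 (mod 13) gives 7t ≡ 1 (mod 13), and since 7⁻¹ ≡ 2 (mod 13), t ≡ 2. Hence S ≡ 0 + 7·2 = 14 (mod 91).
From S ≡ 14 (mod 91) write S = 14 + 91t. Substituting into S ≡ 1 (mod 5) gives 91t ≡ 2 (mod 5), and since 1⁻¹ ≡ 1 (mod 5), t ≡ 2. Hence S ≡ 14 + 91·2 = 196 (mod 455).
From S ≡ 196 (mod 455) write S = 196 + 455t. Substituting into S ≡ 3 (mod 8) gives 455t ≡ 7 (mod 8), and since 7⁻¹ ≡ 7 (mod 8), t ≡ 1. Hence S ≡ 196 + 455·1 = 651 (mod 3640).
From S ≡ 651 (mod 3640) write S = 651 + 3640t. Substituting into S ≡ 1 (mod 9) gives 3640t ≡ 7 (mod 9), and since 4⁻¹ ≡ 7 (mod 9), t ≡ 4. Hence S ≡ 651 + 3640·4 = 15211 (mod 32760).

15211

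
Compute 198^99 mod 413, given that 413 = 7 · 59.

Mod 7: 198 ≡ 2; by Fermat, exponent reduces to 99 mod 6 = 3; 2^3 ≡ 1 (mod 7).
Mod 59: 198 ≡ 21; by Fermat, exponent reduces to 99 mod 58 = 41; 21^41 ≡ 16 (mod 59).
Combine by CRT: x ≡ 1 (mod 7), x ≡ 16 (mod 59) ⇒ x ≡ 134 (mod 413).

134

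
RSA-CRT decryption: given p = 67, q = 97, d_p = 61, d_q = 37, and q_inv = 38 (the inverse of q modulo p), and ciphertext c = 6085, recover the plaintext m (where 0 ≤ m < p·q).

1731

m₁ = c^(d_p) mod p: c ≡ 55 (mod 67), and 55^61 mod 67 = 56.
m₂ = c^(d_q) mod q: c ≡ 71 (mod 97), and 71^37 mod 97 = 82.
h = q_inv·(m₁ − m₂) mod p = 38·(56 − 82) mod 67 = 17.
m = m₂ + h·q = 82 + 17·97 = 1731.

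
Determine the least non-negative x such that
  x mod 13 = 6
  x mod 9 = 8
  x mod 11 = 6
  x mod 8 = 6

2294

The moduli are pairwise coprime; N = 13·9·11·8 = 10296.
N/13 = 792; 792 ≡ 12 (mod 13); 12·12 ≡ 1, so inverse 12.
N/9 = 1144; 1144 ≡ 1 (mod 9), inverse 1.
N/11 = 936; 936 ≡ 1 (mod 11), inverse 1.
N/8 = 1287; 1287 ≡ 7 (mod 8); 7·7 ≡ 1, so inverse 7.
x ≡ 6·792·12 + 8·1144·1 + 6·936·1 + 6·1287·7 = 125846.
125846 mod 10296 = 2294.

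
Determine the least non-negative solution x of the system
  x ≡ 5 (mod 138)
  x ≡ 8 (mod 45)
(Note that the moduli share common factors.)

gcd(138, 45) = 3 and 3 | (8 − 5), so the pair is consistent; merging gives x ≡ 143 (mod 2070), where 2070 = lcm(138, 45).
The solution is unique modulo lcm(138, 45) = 2070.

143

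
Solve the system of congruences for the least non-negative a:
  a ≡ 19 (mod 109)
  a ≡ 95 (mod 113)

From a ≡ 19 (mod 109) write a = 19 + 109t. Substituting into a ≡ 95 (mod 113) gives 109t ≡ 76 (mod 113), and since 109⁻¹ ≡ 28 (mod 113), t ≡ 94. Hence a ≡ 19 + 109·94 = 10265 (mod 12317).

10265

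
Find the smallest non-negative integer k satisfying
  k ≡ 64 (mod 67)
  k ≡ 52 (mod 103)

4687

From k ≡ 64 (mod 67) write k = 64 + 67t. Substituting into k ≡ 52 (mod 103) gives 67t ≡ 91 (mod 103), and since 67⁻¹ ≡ 20 (mod 103), t ≡ 69. Hence k ≡ 64 + 67·69 = 4687 (mod 6901).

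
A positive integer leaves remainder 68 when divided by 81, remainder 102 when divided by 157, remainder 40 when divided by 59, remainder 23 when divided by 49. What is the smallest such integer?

From a ≡ 68 (mod 81) write a = 68 + 81t. Substituting into a ≡ 102 (mod 157) gives 81t ≡ 34 (mod 157), and since 81⁻¹ ≡ 126 (mod 157), t ≡ 45. Hence a ≡ 68 + 81·45 = 3713 (mod 12717).
From a ≡ 3713 (mod 12717) write a = 3713 + 12717t. Substituting into a ≡ 40 (mod 59) gives 12717t ≡ 44 (mod 59), and since 32⁻¹ ≡ 24 (mod 59), t ≡ 53. Hence a ≡ 3713 + 12717·53 = 677714 (mod 750303).
From a ≡ 677714 (mod 750303) write a = 677714 + 750303t. Substituting into a ≡ 23 (mod 49) gives 750303t ≡ 28 (mod 49), and since 15⁻¹ ≡ 36 (mod 49), t ≡ 28. Hence a ≡ 677714 + 750303·28 = 21686198 (mod 36764847).

21686198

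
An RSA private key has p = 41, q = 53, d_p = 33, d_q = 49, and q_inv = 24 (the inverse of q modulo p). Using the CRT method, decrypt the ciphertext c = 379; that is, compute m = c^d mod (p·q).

262

m₁ = c^(d_p) mod p: c ≡ 10 (mod 41), and 10^33 mod 41 = 16.
m₂ = c^(d_q) mod q: c ≡ 8 (mod 53), and 8^49 mod 53 = 50.
h = q_inv·(m₁ − m₂) mod p = 24·(16 − 50) mod 41 = 4.
m = m₂ + h·q = 50 + 4·53 = 262.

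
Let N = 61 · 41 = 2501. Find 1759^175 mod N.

Mod 61: 1759 ≡ 51; by Fermat, exponent reduces to 175 mod 60 = 55; 51^55 ≡ 29 (mod 61).
Mod 41: 1759 ≡ 37; by Fermat, exponent reduces to 175 mod 40 = 15; 37^15 ≡ 1 (mod 41).
Combine by CRT: x ≡ 29 (mod 61), x ≡ 1 (mod 41) ⇒ x ≡ 944 (mod 2501).

944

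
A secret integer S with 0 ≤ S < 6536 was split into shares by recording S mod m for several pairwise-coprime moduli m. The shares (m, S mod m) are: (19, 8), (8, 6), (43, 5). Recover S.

Combine the congruences pairwise.
From S ≡ 8 (mod 19) write S = 8 + 19t. Substituting into S ≡ 6 (mod 8) gives 19t ≡ 6 (mod 8), and since 3⁻¹ ≡ 3 (mod 8), t ≡ 2. Hence S ≡ 8 + 19·2 = 46 (mod 152).
From S ≡ 46 (mod 152) write S = 46 + 152t. Substituting into S ≡ 5 (mod 43) gives 152t ≡ 2 (mod 43), and since 23⁻¹ ≡ 15 (mod 43), t ≡ 30. Hence S ≡ 46 + 152·30 = 4606 (mod 6536).

4606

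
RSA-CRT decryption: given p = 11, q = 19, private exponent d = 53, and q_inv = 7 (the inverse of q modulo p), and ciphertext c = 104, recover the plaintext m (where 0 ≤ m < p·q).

169

d_p = d mod (p−1) = 53 mod 10 = 3; d_q = d mod (q−1) = 17.
m₁ = c^(d_p) mod p: c ≡ 5 (mod 11), and 5^3 mod 11 = 4.
m₂ = c^(d_q) mod q: c ≡ 9 (mod 19), and 9^17 mod 19 = 17.
h = q_inv·(m₁ − m₂) mod p = 7·(4 − 17) mod 11 = 8.
m = m₂ + h·q = 17 + 8·19 = 169.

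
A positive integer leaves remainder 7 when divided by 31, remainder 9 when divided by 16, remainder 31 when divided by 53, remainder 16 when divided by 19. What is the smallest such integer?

97657

The moduli are pairwise coprime; N = 31·16·53·19 = 499472.
N/31 = 16112; 16112 ≡ 23 (mod 31); 23·27 ≡ 1, so inverse 27.
N/16 = 31217; 31217 ≡ 1 (mod 16), inverse 1.
N/53 = 9424; 9424 ≡ 43 (mod 53); 43·37 ≡ 1, so inverse 37.
N/19 = 26288; 26288 ≡ 11 (mod 19); 11·7 ≡ 1, so inverse 7.
x ≡ 7·16112·27 + 9·31217·1 + 31·9424·37 + 16·26288·7 = 17079705.
17079705 mod 499472 = 97657.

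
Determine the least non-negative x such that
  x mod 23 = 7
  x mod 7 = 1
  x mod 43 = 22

1226

From x ≡ 7 (mod 23) write x = 7 + 23t. Substituting into x ≡ 1 (mod 7) gives 23t ≡ 1 (mod 7), and since 2⁻¹ ≡ 4 (mod 7), t ≡ 4. Hence x ≡ 7 + 23·4 = 99 (mod 161).
From x ≡ 99 (mod 161) write x = 99 + 161t. Substituting into x ≡ 22 (mod 43) gives 161t ≡ 9 (mod 43), and since 32⁻¹ ≡ 39 (mod 43), t ≡ 7. Hence x ≡ 99 + 161·7 = 1226 (mod 6923).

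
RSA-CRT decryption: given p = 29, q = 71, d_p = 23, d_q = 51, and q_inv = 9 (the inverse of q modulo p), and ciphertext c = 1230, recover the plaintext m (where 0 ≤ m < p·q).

394

m₁ = c^(d_p) mod p: c ≡ 12 (mod 29), and 12^23 mod 29 = 17.
m₂ = c^(d_q) mod q: c ≡ 23 (mod 71), and 23^51 mod 71 = 39.
h = q_inv·(m₁ − m₂) mod p = 9·(17 − 39) mod 29 = 5.
m = m₂ + h·q = 39 + 5·71 = 394.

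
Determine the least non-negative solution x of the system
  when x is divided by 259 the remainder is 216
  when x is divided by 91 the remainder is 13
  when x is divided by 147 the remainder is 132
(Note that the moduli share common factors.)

gcd(259, 91) = 7 and 7 | (13 − 216), so the pair is consistent; merging gives x ≡ 2288 (mod 3367), where 3367 = lcm(259, 91).
gcd(3367, 147) = 7 and 7 | (132 − 2288), so the pair is consistent; merging gives x ≡ 25857 (mod 70707), where 70707 = lcm(3367, 147).
The solution is unique modulo lcm(259, 91, 147) = 70707.

25857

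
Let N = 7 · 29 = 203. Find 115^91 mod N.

115

Mod 7: 115 ≡ 3; by Fermat, exponent reduces to 91 mod 6 = 1; 3^1 ≡ 3 (mod 7).
Mod 29: 115 ≡ 28; by Fermat, exponent reduces to 91 mod 28 = 7; 28^7 ≡ 28 (mod 29).
Combine by CRT: x ≡ 3 (mod 7), x ≡ 28 (mod 29) ⇒ x ≡ 115 (mod 203).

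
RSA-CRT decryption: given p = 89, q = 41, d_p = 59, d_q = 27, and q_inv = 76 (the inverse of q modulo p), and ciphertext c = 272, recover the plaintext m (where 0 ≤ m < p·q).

3314

m₁ = c^(d_p) mod p: c ≡ 5 (mod 89), and 5^59 mod 89 = 21.
m₂ = c^(d_q) mod q: c ≡ 26 (mod 41), and 26^27 mod 41 = 34.
h = q_inv·(m₁ − m₂) mod p = 76·(21 − 34) mod 89 = 80.
m = m₂ + h·q = 34 + 80·41 = 3314.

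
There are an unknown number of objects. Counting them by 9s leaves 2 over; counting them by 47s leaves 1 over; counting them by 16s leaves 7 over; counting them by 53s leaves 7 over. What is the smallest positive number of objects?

276455

Combine the congruences pairwise.
From N ≡ 2 (mod 9) write N = 2 + 9t. Substituting into N ≡ 1 (mod 47) gives 9t ≡ 46 (mod 47), and since 9⁻¹ ≡ 21 (mod 47), t ≡ 26. Hence N ≡ 2 + 9·26 = 236 (mod 423).
From N ≡ 236 (mod 423) write N = 236 + 423t. Substituting into N ≡ 7 (mod 16) gives 423t ≡ 11 (mod 16), and since 7⁻¹ ≡ 7 (mod 16), t ≡ 13. Hence N ≡ 236 + 423·13 = 5735 (mod 6768).
From N ≡ 5735 (mod 6768) write N = 5735 + 6768t. Substituting into N ≡ 7 (mod 53) gives 6768t ≡ 49 (mod 53), and since 37⁻¹ ≡ 43 (mod 53), t ≡ 40. Hence N ≡ 5735 + 6768·40 = 276455 (mod 358704).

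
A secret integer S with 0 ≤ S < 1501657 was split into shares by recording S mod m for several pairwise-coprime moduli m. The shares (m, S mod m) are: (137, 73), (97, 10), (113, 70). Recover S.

From S ≡ 73 (mod 137) write S = 73 + 137t. Substituting into S ≡ 10 (mod 97) gives 137t ≡ 34 (mod 97), and since 40⁻¹ ≡ 17 (mod 97), t ≡ 93. Hence S ≡ 73 + 137·93 = 12814 (mod 13289).
From S ≡ 12814 (mod 13289) write S = 12814 + 13289t. Substituting into S ≡ 70 (mod 113) gives 13289t ≡ 25 (mod 113), and since 68⁻¹ ≡ 5 (mod 113), t ≡ 12. Hence S ≡ 12814 + 13289·12 = 172282 (mod 1501657).

172282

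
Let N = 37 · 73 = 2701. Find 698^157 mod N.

653

Mod 37: 698 ≡ 32; by Fermat, exponent reduces to 157 mod 36 = 13; 32^13 ≡ 24 (mod 37).
Mod 73: 698 ≡ 41; by Fermat, exponent reduces to 157 mod 72 = 13; 41^13 ≡ 69 (mod 73).
Combine by CRT: x ≡ 24 (mod 37), x ≡ 69 (mod 73) ⇒ x ≡ 653 (mod 2701).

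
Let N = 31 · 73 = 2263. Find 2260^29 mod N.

1436

Mod 31: 2260 ≡ 28; 28^29 ≡ 10 (mod 31).
Mod 73: 2260 ≡ 70; 70^29 ≡ 49 (mod 73).
Combine by CRT: x ≡ 10 (mod 31), x ≡ 49 (mod 73) ⇒ x ≡ 1436 (mod 2263).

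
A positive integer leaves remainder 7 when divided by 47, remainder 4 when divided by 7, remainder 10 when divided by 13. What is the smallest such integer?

From a ≡ 7 (mod 47) write a = 7 + 47t. Substituting into a ≡ 4 (mod 7) gives 47t ≡ 4 (mod 7), and since 5⁻¹ ≡ 3 (mod 7), t ≡ 5. Hence a ≡ 7 + 47·5 = 242 (mod 329).
From a ≡ 242 (mod 329) write a = 242 + 329t. Substituting into a ≡ 10 (mod 13) gives 329t ≡ 2 (mod 13), and since 4⁻¹ ≡ 10 (mod 13), t ≡ 7. Hence a ≡ 242 + 329·7 = 2545 (mod 4277).

2545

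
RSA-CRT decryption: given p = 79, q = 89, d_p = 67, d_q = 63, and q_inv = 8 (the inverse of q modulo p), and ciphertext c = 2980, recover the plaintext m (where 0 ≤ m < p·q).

m₁ = c^(d_p) mod p: c ≡ 57 (mod 79), and 57^67 mod 79 = 69.
m₂ = c^(d_q) mod q: c ≡ 43 (mod 89), and 43^63 mod 89 = 76.
h = q_inv·(m₁ − m₂) mod p = 8·(69 − 76) mod 79 = 23.
m = m₂ + h·q = 76 + 23·89 = 2123.

2123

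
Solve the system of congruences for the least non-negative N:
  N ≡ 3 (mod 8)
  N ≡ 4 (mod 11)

Combine the congruences pairwise.
From N ≡ 3 (mod 8) write N = 3 + 8t. Substituting into N ≡ 4 (mod 11) gives 8t ≡ 1 (mod 11), and since 8⁻¹ ≡ 7 (mod 11), t ≡ 7. Hence N ≡ 3 + 8·7 = 59 (mod 88).

59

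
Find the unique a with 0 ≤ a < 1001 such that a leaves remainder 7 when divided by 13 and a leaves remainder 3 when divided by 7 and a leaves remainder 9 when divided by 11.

878

The moduli are pairwise coprime; N = 13·7·11 = 1001.
N/13 = 77; 77 ≡ 12 (mod 13); 12·12 ≡ 1, so inverse 12.
N/7 = 143; 143 ≡ 3 (mod 7); 3·5 ≡ 1, so inverse 5.
N/11 = 91; 91 ≡ 3 (mod 11); 3·4 ≡ 1, so inverse 4.
a ≡ 7·77·12 + 3·143·5 + 9·91·4 = 11889.
11889 mod 1001 = 878.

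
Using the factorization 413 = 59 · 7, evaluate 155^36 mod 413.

Mod 59: 155 ≡ 37; 37^36 ≡ 20 (mod 59).
Mod 7: 155 ≡ 1; since 6 | 36, by Fermat 1^36 ≡ 1 (mod 7).
Combine by CRT: x ≡ 20 (mod 59), x ≡ 1 (mod 7) ⇒ x ≡ 197 (mod 413).

197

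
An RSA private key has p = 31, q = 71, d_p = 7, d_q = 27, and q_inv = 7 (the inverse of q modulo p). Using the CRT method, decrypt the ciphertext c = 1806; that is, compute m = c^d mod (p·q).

m₁ = c^(d_p) mod p: c ≡ 8 (mod 31), and 8^7 mod 31 = 2.
m₂ = c^(d_q) mod q: c ≡ 31 (mod 71), and 31^27 mod 71 = 62.
h = q_inv·(m₁ − m₂) mod p = 7·(2 − 62) mod 31 = 14.
m = m₂ + h·q = 62 + 14·71 = 1056.

1056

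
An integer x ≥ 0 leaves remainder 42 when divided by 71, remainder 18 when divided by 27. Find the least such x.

From x ≡ 42 (mod 71) write x = 42 + 71t. Substituting into x ≡ 18 (mod 27) gives 71t ≡ 3 (mod 27), and since 17⁻¹ ≡ 8 (mod 27), t ≡ 24. Hence x ≡ 42 + 71·24 = 1746 (mod 1917).

1746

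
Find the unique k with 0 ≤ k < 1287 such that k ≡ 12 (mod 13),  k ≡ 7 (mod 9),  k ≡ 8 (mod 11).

844

From k ≡ 12 (mod 13) write k = 12 + 13t. Substituting into k ≡ 7 (mod 9) gives 13t ≡ 4 (mod 9), and since 4⁻¹ ≡ 7 (mod 9), t ≡ 1. Hence k ≡ 12 + 13·1 = 25 (mod 117).
From k ≡ 25 (mod 117) write k = 25 + 117t. Substituting into k ≡ 8 (mod 11) gives 117t ≡ 5 (mod 11), and since 7⁻¹ ≡ 8 (mod 11), t ≡ 7. Hence k ≡ 25 + 117·7 = 844 (mod 1287).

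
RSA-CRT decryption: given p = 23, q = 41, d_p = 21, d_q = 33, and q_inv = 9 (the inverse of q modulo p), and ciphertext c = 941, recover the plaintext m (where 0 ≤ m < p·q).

m₁ = c^(d_p) mod p: c ≡ 21 (mod 23), and 21^21 mod 23 = 11.
m₂ = c^(d_q) mod q: c ≡ 39 (mod 41), and 39^33 mod 41 = 8.
h = q_inv·(m₁ − m₂) mod p = 9·(11 − 8) mod 23 = 4.
m = m₂ + h·q = 8 + 4·41 = 172.

172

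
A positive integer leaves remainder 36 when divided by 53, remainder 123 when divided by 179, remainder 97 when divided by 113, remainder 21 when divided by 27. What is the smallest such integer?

The moduli are pairwise coprime; M = 53·179·113·27 = 28944837.
M/53 = 546129; 546129 ≡ 17 (mod 53); 17·25 ≡ 1, so inverse 25.
M/179 = 161703; 161703 ≡ 66 (mod 179); 66·19 ≡ 1, so inverse 19.
M/113 = 256149; 256149 ≡ 91 (mod 113); 91·77 ≡ 1, so inverse 77.
M/27 = 1072031; 1072031 ≡ 23 (mod 27); 23·20 ≡ 1, so inverse 20.
N ≡ 36·546129·25 + 123·161703·19 + 97·256149·77 + 21·1072031·20 = 3232845912.
3232845912 mod 28944837 = 19969005.

19969005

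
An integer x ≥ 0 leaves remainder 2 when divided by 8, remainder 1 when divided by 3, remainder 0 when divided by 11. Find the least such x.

154

From x ≡ 2 (mod 8) write x = 2 + 8t. Substituting into x ≡ 1 (mod 3) gives 8t ≡ 2 (mod 3), and since 2⁻¹ ≡ 2 (mod 3), t ≡ 1. Hence x ≡ 2 + 8·1 = 10 (mod 24).
From x ≡ 10 (mod 24) write x = 10 + 24t. Substituting into x ≡ 0 (mod 11) gives 24t ≡ 1 (mod 11), and since 2⁻¹ ≡ 6 (mod 11), t ≡ 6. Hence x ≡ 10 + 24·6 = 154 (mod 264).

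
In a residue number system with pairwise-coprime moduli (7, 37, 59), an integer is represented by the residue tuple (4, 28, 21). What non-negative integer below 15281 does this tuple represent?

4505

The moduli are pairwise coprime; N = 7·37·59 = 15281.
N/7 = 2183; 2183 ≡ 6 (mod 7); 6·6 ≡ 1, so inverse 6.
N/37 = 413; 413 ≡ 6 (mod 37); 6·31 ≡ 1, so inverse 31.
N/59 = 259; 259 ≡ 23 (mod 59); 23·18 ≡ 1, so inverse 18.
x ≡ 4·2183·6 + 28·413·31 + 21·259·18 = 508778.
508778 mod 15281 = 4505.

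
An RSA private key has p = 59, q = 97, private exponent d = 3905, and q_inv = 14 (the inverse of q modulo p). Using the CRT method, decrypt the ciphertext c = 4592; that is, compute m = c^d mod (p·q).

1973

d_p = d mod (p−1) = 3905 mod 58 = 19; d_q = d mod (q−1) = 65.
m₁ = c^(d_p) mod p: c ≡ 49 (mod 59), and 49^19 mod 59 = 26.
m₂ = c^(d_q) mod q: c ≡ 33 (mod 97), and 33^65 mod 97 = 33.
h = q_inv·(m₁ − m₂) mod p = 14·(26 − 33) mod 59 = 20.
m = m₂ + h·q = 33 + 20·97 = 1973.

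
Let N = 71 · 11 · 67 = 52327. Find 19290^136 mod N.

Mod 71: 19290 ≡ 49; by Fermat, exponent reduces to 136 mod 70 = 66; 49^66 ≡ 50 (mod 71).
Mod 11: 19290 ≡ 7; by Fermat, exponent reduces to 136 mod 10 = 6; 7^6 ≡ 4 (mod 11).
Mod 67: 19290 ≡ 61; by Fermat, exponent reduces to 136 mod 66 = 4; 61^4 ≡ 23 (mod 67).
Combine by CRT: x ≡ 50 (mod 71), x ≡ 4 (mod 11), x ≡ 23 (mod 67) ⇒ x ≡ 24545 (mod 52327).

24545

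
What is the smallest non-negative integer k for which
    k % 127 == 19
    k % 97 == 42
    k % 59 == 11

530244

The moduli are pairwise coprime; N = 127·97·59 = 726821.
N/127 = 5723; 5723 ≡ 8 (mod 127); 8·16 ≡ 1, so inverse 16.
N/97 = 7493; 7493 ≡ 24 (mod 97); 24·93 ≡ 1, so inverse 93.
N/59 = 12319; 12319 ≡ 47 (mod 59); 47·54 ≡ 1, so inverse 54.
k ≡ 19·5723·16 + 42·7493·93 + 11·12319·54 = 38324936.
38324936 mod 726821 = 530244.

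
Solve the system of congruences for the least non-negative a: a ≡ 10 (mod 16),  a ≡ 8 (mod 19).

122

From a ≡ 10 (mod 16) write a = 10 + 16t. Substituting into a ≡ 8 (mod 19) gives 16t ≡ 17 (mod 19), and since 16⁻¹ ≡ 6 (mod 19), t ≡ 7. Hence a ≡ 10 + 16·7 = 122 (mod 304).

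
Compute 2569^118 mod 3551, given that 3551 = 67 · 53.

1088

Mod 67: 2569 ≡ 23; by Fermat, exponent reduces to 118 mod 66 = 52; 23^52 ≡ 16 (mod 67).
Mod 53: 2569 ≡ 25; by Fermat, exponent reduces to 118 mod 52 = 14; 25^14 ≡ 28 (mod 53).
Combine by CRT: x ≡ 16 (mod 67), x ≡ 28 (mod 53) ⇒ x ≡ 1088 (mod 3551).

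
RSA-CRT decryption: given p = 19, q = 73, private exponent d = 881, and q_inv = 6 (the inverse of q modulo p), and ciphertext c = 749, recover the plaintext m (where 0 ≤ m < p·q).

d_p = d mod (p−1) = 881 mod 18 = 17; d_q = d mod (q−1) = 17.
m₁ = c^(d_p) mod p: c ≡ 8 (mod 19), and 8^17 mod 19 = 12.
m₂ = c^(d_q) mod q: c ≡ 19 (mod 73), and 19^17 mod 73 = 23.
h = q_inv·(m₁ − m₂) mod p = 6·(12 − 23) mod 19 = 10.
m = m₂ + h·q = 23 + 10·73 = 753.

753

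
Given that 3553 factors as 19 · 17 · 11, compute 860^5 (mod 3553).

Mod 19: 860 ≡ 5; 5^5 ≡ 9 (mod 19).
Mod 17: 860 ≡ 10; 10^5 ≡ 6 (mod 17).
Mod 11: 860 ≡ 2; 2^5 ≡ 10 (mod 11).
Combine by CRT: x ≡ 9 (mod 19), x ≡ 6 (mod 17), x ≡ 10 (mod 11) ⇒ x ≡ 142 (mod 3553).

142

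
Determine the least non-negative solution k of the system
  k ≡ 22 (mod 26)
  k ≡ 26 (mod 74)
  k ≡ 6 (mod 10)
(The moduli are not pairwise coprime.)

gcd(26, 74) = 2 and 2 | (26 − 22), so the pair is consistent; merging gives k ≡ 100 (mod 962), where 962 = lcm(26, 74).
gcd(962, 10) = 2 and 2 | (6 − 100), so the pair is consistent; merging gives k ≡ 2986 (mod 4810), where 4810 = lcm(962, 10).
The solution is unique modulo lcm(26, 74, 10) = 4810.

2986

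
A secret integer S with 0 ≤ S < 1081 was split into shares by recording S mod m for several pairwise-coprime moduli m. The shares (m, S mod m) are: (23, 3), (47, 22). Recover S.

210

From S ≡ 3 (mod 23) write S = 3 + 23t. Substituting into S ≡ 22 (mod 47) gives 23t ≡ 19 (mod 47), and since 23⁻¹ ≡ 45 (mod 47), t ≡ 9. Hence S ≡ 3 + 23·9 = 210 (mod 1081).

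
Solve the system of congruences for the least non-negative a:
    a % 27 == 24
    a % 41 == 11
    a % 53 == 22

The moduli are pairwise coprime; N = 27·41·53 = 58671.
N/27 = 2173; 2173 ≡ 13 (mod 27); 13·25 ≡ 1, so inverse 25.
N/41 = 1431; 1431 ≡ 37 (mod 41); 37·10 ≡ 1, so inverse 10.
N/53 = 1107; 1107 ≡ 47 (mod 53); 47·44 ≡ 1, so inverse 44.
a ≡ 24·2173·25 + 11·1431·10 + 22·1107·44 = 2532786.
2532786 mod 58671 = 9933.

9933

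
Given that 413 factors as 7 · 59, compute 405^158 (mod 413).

316

Mod 7: 405 ≡ 6; by Fermat, exponent reduces to 158 mod 6 = 2; 6^2 ≡ 1 (mod 7).
Mod 59: 405 ≡ 51; by Fermat, exponent reduces to 158 mod 58 = 42; 51^42 ≡ 21 (mod 59).
Combine by CRT: x ≡ 1 (mod 7), x ≡ 21 (mod 59) ⇒ x ≡ 316 (mod 413).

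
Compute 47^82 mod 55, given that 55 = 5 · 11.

Mod 5: 47 ≡ 2; by Fermat, exponent reduces to 82 mod 4 = 2; 2^2 ≡ 4 (mod 5).
Mod 11: 47 ≡ 3; by Fermat, exponent reduces to 82 mod 10 = 2; 3^2 ≡ 9 (mod 11).
Combine by CRT: x ≡ 4 (mod 5), x ≡ 9 (mod 11) ⇒ x ≡ 9 (mod 55).

9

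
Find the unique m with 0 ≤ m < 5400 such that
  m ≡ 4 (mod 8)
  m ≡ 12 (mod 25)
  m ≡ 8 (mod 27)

1412

The moduli are pairwise coprime; N = 8·25·27 = 5400.
N/8 = 675; 675 ≡ 3 (mod 8); 3·3 ≡ 1, so inverse 3.
N/25 = 216; 216 ≡ 16 (mod 25); 16·11 ≡ 1, so inverse 11.
N/27 = 200; 200 ≡ 11 (mod 27); 11·5 ≡ 1, so inverse 5.
m ≡ 4·675·3 + 12·216·11 + 8·200·5 = 44612.
44612 mod 5400 = 1412.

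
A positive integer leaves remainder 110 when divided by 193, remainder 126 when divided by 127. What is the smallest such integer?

Combine the congruences pairwise.
From t ≡ 110 (mod 193) write t = 110 + 193s. Substituting into t ≡ 126 (mod 127) gives 193s ≡ 16 (mod 127), and since 66⁻¹ ≡ 102 (mod 127), s ≡ 108. Hence t ≡ 110 + 193·108 = 20954 (mod 24511).

20954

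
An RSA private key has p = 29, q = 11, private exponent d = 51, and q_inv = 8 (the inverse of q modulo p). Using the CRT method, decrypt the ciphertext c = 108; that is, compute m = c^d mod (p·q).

218

d_p = d mod (p−1) = 51 mod 28 = 23; d_q = d mod (q−1) = 1.
m₁ = c^(d_p) mod p: c ≡ 21 (mod 29), and 21^23 mod 29 = 15.
m₂ = c^(d_q) mod q: c ≡ 9 (mod 11), and 9^1 mod 11 = 9.
h = q_inv·(m₁ − m₂) mod p = 8·(15 − 9) mod 29 = 19.
m = m₂ + h·q = 9 + 19·11 = 218.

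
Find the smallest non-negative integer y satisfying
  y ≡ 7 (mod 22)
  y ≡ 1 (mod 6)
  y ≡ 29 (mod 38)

gcd(22, 6) = 2 and 2 | (1 − 7), so the pair is consistent; merging gives y ≡ 7 (mod 66), where 66 = lcm(22, 6).
gcd(66, 38) = 2 and 2 | (29 − 7), so the pair is consistent; merging gives y ≡ 865 (mod 1254), where 1254 = lcm(66, 38).
The solution is unique modulo lcm(22, 6, 38) = 1254.

865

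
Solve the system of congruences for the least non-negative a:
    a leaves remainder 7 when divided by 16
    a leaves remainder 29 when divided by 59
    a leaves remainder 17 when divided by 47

2743

From a ≡ 7 (mod 16) write a = 7 + 16t. Substituting into a ≡ 29 (mod 59) gives 16t ≡ 22 (mod 59), and since 16⁻¹ ≡ 48 (mod 59), t ≡ 53. Hence a ≡ 7 + 16·53 = 855 (mod 944).
From a ≡ 855 (mod 944) write a = 855 + 944t. Substituting into a ≡ 17 (mod 47) gives 944t ≡ 8 (mod 47), and since 4⁻¹ ≡ 12 (mod 47), t ≡ 2. Hence a ≡ 855 + 944·2 = 2743 (mod 44368).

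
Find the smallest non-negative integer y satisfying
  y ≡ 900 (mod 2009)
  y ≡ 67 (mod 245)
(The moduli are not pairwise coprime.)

6927

gcd(2009, 245) = 49 and 49 | (67 − 900), so the pair is consistent; merging gives y ≡ 6927 (mod 10045), where 10045 = lcm(2009, 245).
The solution is unique modulo lcm(2009, 245) = 10045.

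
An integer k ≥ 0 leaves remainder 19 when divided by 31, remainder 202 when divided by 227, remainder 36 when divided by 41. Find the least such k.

The moduli are pairwise coprime; N = 31·227·41 = 288517.
N/31 = 9307; 9307 ≡ 7 (mod 31); 7·9 ≡ 1, so inverse 9.
N/227 = 1271; 1271 ≡ 136 (mod 227); 136·222 ≡ 1, so inverse 222.
N/41 = 7037; 7037 ≡ 26 (mod 41); 26·30 ≡ 1, so inverse 30.
k ≡ 19·9307·9 + 202·1271·222 + 36·7037·30 = 66188181.
66188181 mod 288517 = 117788.

117788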